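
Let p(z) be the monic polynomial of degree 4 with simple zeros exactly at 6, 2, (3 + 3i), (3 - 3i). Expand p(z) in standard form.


The polynomial is p(z) = ∏_{α ∈ S} (z − α), where S = {6, 2, (3 + 3i), (3 - 3i)}.
Expanding the product yields: p(z) = z^4 -14·z^3 + 78·z^2 -216·z + 216.
Note conjugate pairs combine to real quadratics: (z − (3+3i))(z − (3−3i)) = z² − 6z + 18.
The resulting polynomial has degree 4 and real coefficients as required.

p(z) = z^4 -14·z^3 + 78·z^2 -216·z + 216.


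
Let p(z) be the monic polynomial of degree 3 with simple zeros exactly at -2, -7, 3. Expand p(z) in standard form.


The polynomial is p(z) = ∏_{α ∈ S} (z − α), where S = {-2, -7, 3}.
Expanding the product yields: p(z) = z^3 + 6·z^2 -13·z -42.
The resulting polynomial has degree 3 and real coefficients as required.

p(z) = z^3 + 6·z^2 -13·z -42.


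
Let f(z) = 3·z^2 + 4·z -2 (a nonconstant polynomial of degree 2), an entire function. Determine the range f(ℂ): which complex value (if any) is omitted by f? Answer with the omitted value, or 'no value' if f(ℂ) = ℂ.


Little Picard bounds the complement of f(ℂ) to at most one point.
For every w ∈ ℂ, the equation p(z) − w = 0 is a nonconstant polynomial in z and hence has at least one root by the fundamental theorem of algebra. So p is surjective onto ℂ, omitting no value.

Omitted value: no value.


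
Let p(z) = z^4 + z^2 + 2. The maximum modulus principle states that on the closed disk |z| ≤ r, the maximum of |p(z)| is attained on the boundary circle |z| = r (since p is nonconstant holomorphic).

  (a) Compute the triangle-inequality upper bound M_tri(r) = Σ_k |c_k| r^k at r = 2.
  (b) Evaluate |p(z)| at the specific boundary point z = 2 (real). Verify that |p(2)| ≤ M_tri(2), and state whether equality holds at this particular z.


Coefficients: c_0 = 2, c_1 = 0, c_2 = 1, c_3 = 0, c_4 = 1. Radius r = 2.
Part (a). Triangle bound: M_tri(r) = Σ_k |c_k| r^k
  = |2|·2^0 + |0|·2^1 + |1|·2^2 + |0|·2^3 + |1|·2^4
  = 2 + 0 + 4 + 0 + 16 = 22.
This bounds M(r) := max_{|z|=r} |p(z)| from above; equality holds iff all terms c_k z^k can be made to align in phase at a single z on |z|=r.
Part (b). At z = 2 (real, on the circle |z| = r):
  p(2) = (2)·2^0 + (0)·2^1 + (1)·2^2 + (0)·2^3 + (1)·2^4 = 22.
  |p(2)| = 22.
Since all nonzero coefficients share the same sign, |p(2)| = 22 = M_tri(2); the triangle bound is attained at z = 2, so in fact M(r) = 22.

M_tri(2) = 22; |p(2)| = 22; equality at z=2: yes.


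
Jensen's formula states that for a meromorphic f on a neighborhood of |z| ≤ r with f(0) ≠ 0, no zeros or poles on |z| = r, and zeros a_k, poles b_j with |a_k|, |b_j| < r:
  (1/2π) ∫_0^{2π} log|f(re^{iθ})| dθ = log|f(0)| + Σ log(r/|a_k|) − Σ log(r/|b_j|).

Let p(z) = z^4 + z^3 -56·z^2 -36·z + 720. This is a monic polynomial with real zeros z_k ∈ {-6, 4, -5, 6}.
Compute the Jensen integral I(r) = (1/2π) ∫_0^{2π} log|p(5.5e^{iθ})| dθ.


Zeros: -6, -5, 4, 6; r = 5.5.
Inside |z| < r: -5, 4. Outside (|z| ≥ r): -6, 6.
p(0) = 720, so log|p(0)| = log(720) = 6.5793.
Apply Jensen: I(r) = log|p(0)| + Σ_k log(r/|z_k|), summed over zeros inside |z| < r.
  log(r/|z_k|) for z_k = 4: log(5.5/4) = 0.3185
  log(r/|z_k|) for z_k = -5: log(5.5/5) = 0.0953
  Outside zeros (-6, 6) contribute nothing to the Jensen sum.
Sum over inside zeros: 0.4138.
I(r) = log|p(0)| + (inside sum) = 6.5793 + 0.4138 = 6.9930.
Note: since some zeros are outside |z| ≤ r, the simplified n·log(r) form does NOT apply — only the inside zeros contribute.

I(r) ≈ 6.9930.


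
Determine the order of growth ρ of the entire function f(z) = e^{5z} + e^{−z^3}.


Each summand is entire of order 1 and 3 respectively (as in the single-exponential case). The order of a sum is at most the max of the orders, so ρ ≤ 3. For the lower bound: on |z|=r choose arg z so that -1z^3 is real positive; then |e^{-1z^3}| = e^{1r^3} while |e^{5z}| ≤ e^{5r^1} = o(e^{1r^3}). So |f| ≥ e^{1r^3}(1 − o(1)) and ρ ≥ 3. Hence ρ = max(1, 3) = 3.
Therefore ρ = 3.

Order ρ = 3.


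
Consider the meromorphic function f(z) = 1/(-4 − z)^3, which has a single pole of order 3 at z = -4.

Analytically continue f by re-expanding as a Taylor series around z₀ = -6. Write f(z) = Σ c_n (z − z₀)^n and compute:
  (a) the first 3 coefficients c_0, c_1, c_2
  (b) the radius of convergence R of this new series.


Let w = z − z₀, so z = z₀ + w.
Then -4 − z = -4 − (z₀ + w) = (-4 − z₀) − w = 2 − w.
f(z) = 1/(2 − w)^3 = (1/(2)^3) · (1 − w/(2))^{−3}.
By the binomial series (1−u)^{−3} = Σ_{n≥0} C(n+2, 2) u^n for |u|<1, with u = w/(2):
  c_n = C(n+2, 2) / (2)^(n+3).
  c_0 = 1/(2)^3 = 1/8.
  c_1 = 3/(2)^4 = 3/16.
  c_2 = 6/(2)^5 = 3/16.
The series is valid for |w/d| < 1, i.e. |z − z₀| < |d|.
Radius of convergence: R = |-4 − z₀| = |2| = 2 (distance from z₀ to the singularity z = -4).

c_0 = 1/8, c_1 = 3/16, c_2 = 3/16; R = 2.


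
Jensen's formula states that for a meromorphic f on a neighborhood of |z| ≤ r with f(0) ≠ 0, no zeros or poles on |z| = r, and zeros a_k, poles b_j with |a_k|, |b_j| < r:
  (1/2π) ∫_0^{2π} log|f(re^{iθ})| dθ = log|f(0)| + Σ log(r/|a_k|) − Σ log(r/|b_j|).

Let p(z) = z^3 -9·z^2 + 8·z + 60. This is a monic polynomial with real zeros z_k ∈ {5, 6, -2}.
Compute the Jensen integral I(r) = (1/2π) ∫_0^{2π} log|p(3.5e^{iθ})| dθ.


Zeros: -2, 5, 6; r = 3.5.
Inside |z| < r: -2. Outside (|z| ≥ r): 5, 6.
p(0) = 60, so log|p(0)| = log(60) = 4.0943.
Apply Jensen: I(r) = log|p(0)| + Σ_k log(r/|z_k|), summed over zeros inside |z| < r.
  log(r/|z_k|) for z_k = -2: log(3.5/2) = 0.5596
  Outside zeros (5, 6) contribute nothing to the Jensen sum.
Sum over inside zeros: 0.5596.
I(r) = log|p(0)| + (inside sum) = 4.0943 + 0.5596 = 4.6540.
Note: since some zeros are outside |z| ≤ r, the simplified n·log(r) form does NOT apply — only the inside zeros contribute.

I(r) ≈ 4.6540.


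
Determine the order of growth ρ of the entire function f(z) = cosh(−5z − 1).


cosh(w) is a linear combination of e^{iw} and e^{−iw} (or e^w, e^{−w} in the hyperbolic case), so |cosh(w)| ≤ e^{|w|}. With w = −5z − 1, |w| ≤ 5|z| + 1 = 5r + 1 on |z| = r, giving M(r) ≤ e^{5r + 1}, so ρ ≤ 1. On a suitable ray (z = it for sin/cos; z = t for sinh/cosh, t real → ∞), |cosh(−5z − 1)| grows like e^{5|t|}/2, so ρ ≥ 1. Hence ρ = 1.
Therefore ρ = 1.

Order ρ = 1.


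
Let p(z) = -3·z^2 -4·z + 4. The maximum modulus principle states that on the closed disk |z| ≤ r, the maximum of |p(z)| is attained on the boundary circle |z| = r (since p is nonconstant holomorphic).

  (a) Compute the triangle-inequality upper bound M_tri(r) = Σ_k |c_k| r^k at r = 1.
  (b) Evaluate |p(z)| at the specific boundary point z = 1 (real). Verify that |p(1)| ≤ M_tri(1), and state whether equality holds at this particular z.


Coefficients: c_0 = 4, c_1 = -4, c_2 = -3. Radius r = 1.
Part (a). Triangle bound: M_tri(r) = Σ_k |c_k| r^k
  = |4|·1^0 + |-4|·1^1 + |-3|·1^2
  = 4 + 4 + 3 = 11.
This bounds M(r) := max_{|z|=r} |p(z)| from above; equality holds iff all terms c_k z^k can be made to align in phase at a single z on |z|=r.
Part (b). At z = 1 (real, on the circle |z| = r):
  p(1) = (4)·1^0 + (-4)·1^1 + (-3)·1^2 = -3.
  |p(1)| = 3.
Check: |p(1)| = 3 ≤ 11 = M_tri(1). ✓ Equality does not hold at z = 1 (the coefficients have mixed signs, so the terms do not all align in phase there).

M_tri(1) = 11; |p(1)| = 3; equality at z=1: no.


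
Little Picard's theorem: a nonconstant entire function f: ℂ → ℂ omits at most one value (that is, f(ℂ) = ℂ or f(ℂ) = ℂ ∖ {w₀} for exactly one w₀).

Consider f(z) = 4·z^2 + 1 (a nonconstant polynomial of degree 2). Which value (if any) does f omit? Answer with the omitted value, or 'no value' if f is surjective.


Little Picard bounds the complement of f(ℂ) to at most one point.
For every w ∈ ℂ, the equation p(z) − w = 0 is a nonconstant polynomial in z and hence has at least one root by the fundamental theorem of algebra. So p is surjective onto ℂ, omitting no value.

Omitted value: no value.


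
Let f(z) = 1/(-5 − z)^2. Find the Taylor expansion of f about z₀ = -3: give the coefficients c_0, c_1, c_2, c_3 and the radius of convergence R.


Let w = z − z₀, so z = z₀ + w.
Then -5 − z = -5 − (z₀ + w) = (-5 − z₀) − w = -2 − w.
f(z) = 1/(-2 − w)^2 = (1/(-2)^2) · (1 − w/(-2))^{−2}.
By the binomial series (1−u)^{−2} = Σ_{n≥0} C(n+1, 1) u^n for |u|<1, with u = w/(-2):
  c_n = C(n+1, 1) / (-2)^(n+2).
  c_0 = 1/(-2)^2 = 1/4.
  c_1 = 2/(-2)^3 = -1/4.
  c_2 = 3/(-2)^4 = 3/16.
  c_3 = 4/(-2)^5 = -1/8.
The series is valid for |w/d| < 1, i.e. |z − z₀| < |d|.
Radius of convergence: R = |-5 − z₀| = |-2| = 2 (distance from z₀ to the singularity z = -5).

c_0 = 1/4, c_1 = -1/4, c_2 = 3/16, c_3 = -1/8; R = 2.


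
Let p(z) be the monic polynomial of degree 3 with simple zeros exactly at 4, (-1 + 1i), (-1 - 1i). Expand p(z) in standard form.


The polynomial is p(z) = ∏_{α ∈ S} (z − α), where S = {4, (-1 + 1i), (-1 - 1i)}.
Expanding the product yields: p(z) = z^3 -2·z^2 -6·z -8.
Note conjugate pairs combine to real quadratics: (z − (-1+1i))(z − (-1−1i)) = z² + 2z + 2.
The resulting polynomial has degree 3 and real coefficients as required.

p(z) = z^3 -2·z^2 -6·z -8.


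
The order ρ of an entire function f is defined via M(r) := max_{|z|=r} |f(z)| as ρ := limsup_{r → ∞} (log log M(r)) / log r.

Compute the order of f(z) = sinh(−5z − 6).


sinh(w) is a linear combination of e^{iw} and e^{−iw} (or e^w, e^{−w} in the hyperbolic case), so |sinh(w)| ≤ e^{|w|}. With w = −5z − 6, |w| ≤ 5|z| + 6 = 5r + 6 on |z| = r, giving M(r) ≤ e^{5r + 6}, so ρ ≤ 1. On a suitable ray (z = it for sin/cos; z = t for sinh/cosh, t real → ∞), |sinh(−5z − 6)| grows like e^{5|t|}/2, so ρ ≥ 1. Hence ρ = 1.
Therefore ρ = 1.

Order ρ = 1.


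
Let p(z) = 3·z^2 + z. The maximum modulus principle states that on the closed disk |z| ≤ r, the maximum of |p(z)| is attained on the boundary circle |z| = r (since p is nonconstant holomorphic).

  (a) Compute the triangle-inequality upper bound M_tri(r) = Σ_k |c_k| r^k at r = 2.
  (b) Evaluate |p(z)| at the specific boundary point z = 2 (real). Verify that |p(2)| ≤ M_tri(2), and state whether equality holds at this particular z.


Coefficients: c_0 = 0, c_1 = 1, c_2 = 3. Radius r = 2.
Part (a). Triangle bound: M_tri(r) = Σ_k |c_k| r^k
  = |0|·2^0 + |1|·2^1 + |3|·2^2
  = 0 + 2 + 12 = 14.
This bounds M(r) := max_{|z|=r} |p(z)| from above; equality holds iff all terms c_k z^k can be made to align in phase at a single z on |z|=r.
Part (b). At z = 2 (real, on the circle |z| = r):
  p(2) = (0)·2^0 + (1)·2^1 + (3)·2^2 = 14.
  |p(2)| = 14.
Since all nonzero coefficients share the same sign, |p(2)| = 14 = M_tri(2); the triangle bound is attained at z = 2, so in fact M(r) = 14.

M_tri(2) = 14; |p(2)| = 14; equality at z=2: yes.


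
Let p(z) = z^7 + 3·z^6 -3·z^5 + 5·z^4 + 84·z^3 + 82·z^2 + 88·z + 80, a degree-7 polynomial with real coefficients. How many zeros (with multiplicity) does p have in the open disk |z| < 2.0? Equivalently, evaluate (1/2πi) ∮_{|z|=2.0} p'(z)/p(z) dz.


The zeros of p are: -1, (2 + 2i), (2 - 2i), (-3 + 1i), (-3 - 1i), (0 + 1i), (0 - 1i).
Their magnitudes are: 1, 2.828, 2.828, 3.162, 3.162, 1, 1.
Zeros with |z| < R = 2.0: -1, (0 + 1i), (0 - 1i).
Count = 3.
By the argument principle, (1/2πi) ∮_{|z|=R} p'(z)/p(z) dz equals exactly this count.

Number of zeros inside |z| < 2.0: 3.


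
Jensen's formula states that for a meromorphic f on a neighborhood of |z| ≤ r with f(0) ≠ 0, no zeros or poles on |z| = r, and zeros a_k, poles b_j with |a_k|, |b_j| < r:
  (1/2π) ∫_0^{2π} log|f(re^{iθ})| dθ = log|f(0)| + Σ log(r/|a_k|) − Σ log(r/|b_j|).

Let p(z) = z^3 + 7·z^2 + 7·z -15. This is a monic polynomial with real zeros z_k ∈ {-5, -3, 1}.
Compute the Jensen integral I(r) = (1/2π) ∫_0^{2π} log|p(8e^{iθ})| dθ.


Zeros: -5, -3, 1; r = 8.
Inside |z| < r: -5, -3, 1. Outside (|z| ≥ r): ∅.
p(0) = -15, so log|p(0)| = log(15) = 2.7081.
Apply Jensen: I(r) = log|p(0)| + Σ_k log(r/|z_k|), summed over zeros inside |z| < r.
  log(r/|z_k|) for z_k = -5: log(8/5) = 0.4700
  log(r/|z_k|) for z_k = -3: log(8/3) = 0.9808
  log(r/|z_k|) for z_k = 1: log(8/1) = 2.0794
Sum over inside zeros: 3.5303.
I(r) = log|p(0)| + (inside sum) = 2.7081 + 3.5303 = 6.2383.
Closed form (all zeros inside, monic): I(r) = n·log(r) = 3·log(8) = 6.2383. ✓

I(r) ≈ 6.2383.


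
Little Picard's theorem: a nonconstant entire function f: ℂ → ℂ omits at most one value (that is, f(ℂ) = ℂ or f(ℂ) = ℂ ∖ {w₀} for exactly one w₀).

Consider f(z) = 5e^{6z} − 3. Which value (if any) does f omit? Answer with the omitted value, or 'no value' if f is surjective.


Little Picard bounds the complement of f(ℂ) to at most one point.
e^{6z} is never zero on ℂ, so 5·e^{6z} takes every value in ℂ ∖ {0}. Adding -3 shifts the range to ℂ ∖ {-3}. Thus f omits exactly the value -3.

Omitted value: -3.


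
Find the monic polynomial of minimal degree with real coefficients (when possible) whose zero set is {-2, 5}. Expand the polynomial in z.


The polynomial is p(z) = ∏_{α ∈ S} (z − α), where S = {-2, 5}.
Expanding the product yields: p(z) = z^2 -3·z -10.
The resulting polynomial has degree 2 and real coefficients as required.

p(z) = z^2 -3·z -10.


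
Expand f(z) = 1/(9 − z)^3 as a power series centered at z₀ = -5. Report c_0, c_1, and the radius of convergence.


Let w = z − z₀, so z = z₀ + w.
Then 9 − z = 9 − (z₀ + w) = (9 − z₀) − w = 14 − w.
f(z) = 1/(14 − w)^3 = (1/(14)^3) · (1 − w/(14))^{−3}.
By the binomial series (1−u)^{−3} = Σ_{n≥0} C(n+2, 2) u^n for |u|<1, with u = w/(14):
  c_n = C(n+2, 2) / (14)^(n+3).
  c_0 = 1/(14)^3 = 1/2744.
  c_1 = 3/(14)^4 = 3/38416.
The series is valid for |w/d| < 1, i.e. |z − z₀| < |d|.
Radius of convergence: R = |9 − z₀| = |14| = 14 (distance from z₀ to the singularity z = 9).

c_0 = 1/2744, c_1 = 3/38416; R = 14.


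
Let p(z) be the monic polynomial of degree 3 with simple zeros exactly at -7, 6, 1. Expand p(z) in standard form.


The polynomial is p(z) = ∏_{α ∈ S} (z − α), where S = {-7, 6, 1}.
Expanding the product yields: p(z) = z^3 -43·z + 42.
The resulting polynomial has degree 3 and real coefficients as required.

p(z) = z^3 -43·z + 42.


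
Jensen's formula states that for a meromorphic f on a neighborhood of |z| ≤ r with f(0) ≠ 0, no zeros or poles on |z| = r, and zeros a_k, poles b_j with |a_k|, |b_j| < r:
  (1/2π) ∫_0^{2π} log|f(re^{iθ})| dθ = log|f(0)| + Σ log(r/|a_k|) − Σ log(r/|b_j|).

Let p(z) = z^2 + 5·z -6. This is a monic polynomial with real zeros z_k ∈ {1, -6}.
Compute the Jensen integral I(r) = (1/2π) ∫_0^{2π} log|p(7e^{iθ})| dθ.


Zeros: -6, 1; r = 7.
Inside |z| < r: -6, 1. Outside (|z| ≥ r): ∅.
p(0) = -6, so log|p(0)| = log(6) = 1.7918.
Apply Jensen: I(r) = log|p(0)| + Σ_k log(r/|z_k|), summed over zeros inside |z| < r.
  log(r/|z_k|) for z_k = 1: log(7/1) = 1.9459
  log(r/|z_k|) for z_k = -6: log(7/6) = 0.1542
Sum over inside zeros: 2.1001.
I(r) = log|p(0)| + (inside sum) = 1.7918 + 2.1001 = 3.8918.
Closed form (all zeros inside, monic): I(r) = n·log(r) = 2·log(7) = 3.8918. ✓

I(r) ≈ 3.8918.


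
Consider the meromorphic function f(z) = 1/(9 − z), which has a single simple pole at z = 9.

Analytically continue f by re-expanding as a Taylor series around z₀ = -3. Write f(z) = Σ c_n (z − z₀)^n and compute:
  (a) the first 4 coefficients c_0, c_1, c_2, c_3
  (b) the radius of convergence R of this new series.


Let w = z − z₀, so z = z₀ + w.
Then 9 − z = 9 − (z₀ + w) = (9 − z₀) − w = 12 − w.
f(z) = 1/(12 − w) = (1/(12)) · 1/(1 − w/(12)) = Σ_{n≥0} w^n / (12)^(n+1).
So c_n = 1/(12)^(n+1):
  c_0 = 1/(12)^1 = 1/12.
  c_1 = 1/(12)^2 = 1/144.
  c_2 = 1/(12)^3 = 1/1728.
  c_3 = 1/(12)^4 = 1/20736.
The series is valid for |w/d| < 1, i.e. |z − z₀| < |d|.
Radius of convergence: R = |9 − z₀| = |12| = 12 (distance from z₀ to the singularity z = 9).

c_0 = 1/12, c_1 = 1/144, c_2 = 1/1728, c_3 = 1/20736; R = 12.


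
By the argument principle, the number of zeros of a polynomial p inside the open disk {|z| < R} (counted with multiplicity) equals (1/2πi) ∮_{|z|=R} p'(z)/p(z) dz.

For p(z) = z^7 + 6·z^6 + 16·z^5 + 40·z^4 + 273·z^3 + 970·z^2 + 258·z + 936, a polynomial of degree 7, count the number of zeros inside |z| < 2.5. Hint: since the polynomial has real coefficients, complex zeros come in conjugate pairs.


The zeros of p are: (2 + 3i), (2 - 3i), -4, (0 + 1i), (0 - 1i), (-3 + 3i), (-3 - 3i).
Their magnitudes are: 3.606, 3.606, 4, 1, 1, 4.243, 4.243.
Zeros with |z| < R = 2.5: (0 + 1i), (0 - 1i).
Count = 2.
By the argument principle, (1/2πi) ∮_{|z|=R} p'(z)/p(z) dz equals exactly this count.

Number of zeros inside |z| < 2.5: 2.


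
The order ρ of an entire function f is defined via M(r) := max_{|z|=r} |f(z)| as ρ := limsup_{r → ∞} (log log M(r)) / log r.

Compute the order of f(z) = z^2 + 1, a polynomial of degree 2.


|f(z)| ≤ Σ|c_k|·r^k = O(r^2) as r → ∞. Polynomial growth is O(e^{r^ε}) for every ε > 0 (since r^2/e^{r^ε} → 0), so ρ ≤ ε for all ε > 0, i.e. ρ = 0. Every nonconstant polynomial has order 0.
Therefore ρ = 0.

Order ρ = 0.


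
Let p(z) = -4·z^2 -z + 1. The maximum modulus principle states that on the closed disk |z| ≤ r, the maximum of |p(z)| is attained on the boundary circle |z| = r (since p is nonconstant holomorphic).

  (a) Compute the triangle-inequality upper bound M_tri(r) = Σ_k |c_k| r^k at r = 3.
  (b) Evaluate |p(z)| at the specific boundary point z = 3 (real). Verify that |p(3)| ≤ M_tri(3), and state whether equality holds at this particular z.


Coefficients: c_0 = 1, c_1 = -1, c_2 = -4. Radius r = 3.
Part (a). Triangle bound: M_tri(r) = Σ_k |c_k| r^k
  = |1|·3^0 + |-1|·3^1 + |-4|·3^2
  = 1 + 3 + 36 = 40.
This bounds M(r) := max_{|z|=r} |p(z)| from above; equality holds iff all terms c_k z^k can be made to align in phase at a single z on |z|=r.
Part (b). At z = 3 (real, on the circle |z| = r):
  p(3) = (1)·3^0 + (-1)·3^1 + (-4)·3^2 = -38.
  |p(3)| = 38.
Check: |p(3)| = 38 ≤ 40 = M_tri(3). ✓ Equality does not hold at z = 3 (the coefficients have mixed signs, so the terms do not all align in phase there).

M_tri(3) = 40; |p(3)| = 38; equality at z=3: no.


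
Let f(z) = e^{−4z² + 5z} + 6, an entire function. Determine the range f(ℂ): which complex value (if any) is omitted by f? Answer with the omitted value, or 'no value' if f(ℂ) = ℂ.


Little Picard bounds the complement of f(ℂ) to at most one point.
The exponent g(z) = −4z² + 5z is a nonconstant polynomial, hence surjective onto ℂ. So e^{g(z)} takes every value in {e^w : w ∈ ℂ} = ℂ ∖ {0}. Adding 6 shifts the range to ℂ ∖ {6}. f omits exactly 6.

Omitted value: 6.


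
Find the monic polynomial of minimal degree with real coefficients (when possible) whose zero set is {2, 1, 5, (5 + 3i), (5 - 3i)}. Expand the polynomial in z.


The polynomial is p(z) = ∏_{α ∈ S} (z − α), where S = {2, 1, 5, (5 + 3i), (5 - 3i)}.
Expanding the product yields: p(z) = z^5 -18·z^4 + 131·z^3 -452·z^2 + 678·z -340.
Note conjugate pairs combine to real quadratics: (z − (5+3i))(z − (5−3i)) = z² − 10z + 34.
The resulting polynomial has degree 5 and real coefficients as required.

p(z) = z^5 -18·z^4 + 131·z^3 -452·z^2 + 678·z -340.


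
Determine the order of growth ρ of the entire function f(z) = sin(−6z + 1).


sin(w) is a linear combination of e^{iw} and e^{−iw} (or e^w, e^{−w} in the hyperbolic case), so |sin(w)| ≤ e^{|w|}. With w = −6z + 1, |w| ≤ 6|z| + 1 = 6r + 1 on |z| = r, giving M(r) ≤ e^{6r + 1}, so ρ ≤ 1. On a suitable ray (z = it for sin/cos; z = t for sinh/cosh, t real → ∞), |sin(−6z + 1)| grows like e^{6|t|}/2, so ρ ≥ 1. Hence ρ = 1.
Therefore ρ = 1.

Order ρ = 1.


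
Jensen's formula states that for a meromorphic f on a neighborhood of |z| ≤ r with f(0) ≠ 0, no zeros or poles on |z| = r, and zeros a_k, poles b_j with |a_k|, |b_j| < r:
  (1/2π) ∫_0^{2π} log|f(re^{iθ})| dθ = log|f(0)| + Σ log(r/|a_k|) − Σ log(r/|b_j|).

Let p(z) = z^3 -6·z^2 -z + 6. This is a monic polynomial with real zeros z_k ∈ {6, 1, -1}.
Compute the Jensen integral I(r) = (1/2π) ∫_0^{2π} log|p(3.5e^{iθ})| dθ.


Zeros: -1, 1, 6; r = 3.5.
Inside |z| < r: -1, 1. Outside (|z| ≥ r): 6.
p(0) = 6, so log|p(0)| = log(6) = 1.7918.
Apply Jensen: I(r) = log|p(0)| + Σ_k log(r/|z_k|), summed over zeros inside |z| < r.
  log(r/|z_k|) for z_k = 1: log(3.5/1) = 1.2528
  log(r/|z_k|) for z_k = -1: log(3.5/1) = 1.2528
  Outside zeros (6) contribute nothing to the Jensen sum.
Sum over inside zeros: 2.5055.
I(r) = log|p(0)| + (inside sum) = 1.7918 + 2.5055 = 4.2973.
Note: since some zeros are outside |z| ≤ r, the simplified n·log(r) form does NOT apply — only the inside zeros contribute.

I(r) ≈ 4.2973.


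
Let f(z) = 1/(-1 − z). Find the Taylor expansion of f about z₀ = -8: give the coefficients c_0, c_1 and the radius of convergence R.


Let w = z − z₀, so z = z₀ + w.
Then -1 − z = -1 − (z₀ + w) = (-1 − z₀) − w = 7 − w.
f(z) = 1/(7 − w) = (1/(7)) · 1/(1 − w/(7)) = Σ_{n≥0} w^n / (7)^(n+1).
So c_n = 1/(7)^(n+1):
  c_0 = 1/(7)^1 = 1/7.
  c_1 = 1/(7)^2 = 1/49.
The series is valid for |w/d| < 1, i.e. |z − z₀| < |d|.
Radius of convergence: R = |-1 − z₀| = |7| = 7 (distance from z₀ to the singularity z = -1).

c_0 = 1/7, c_1 = 1/49; R = 7.


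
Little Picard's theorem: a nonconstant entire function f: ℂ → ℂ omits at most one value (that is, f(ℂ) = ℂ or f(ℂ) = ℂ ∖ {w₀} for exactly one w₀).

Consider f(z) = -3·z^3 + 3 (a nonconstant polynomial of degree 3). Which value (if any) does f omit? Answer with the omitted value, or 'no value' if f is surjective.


Little Picard bounds the complement of f(ℂ) to at most one point.
For every w ∈ ℂ, the equation p(z) − w = 0 is a nonconstant polynomial in z and hence has at least one root by the fundamental theorem of algebra. So p is surjective onto ℂ, omitting no value.

Omitted value: no value.


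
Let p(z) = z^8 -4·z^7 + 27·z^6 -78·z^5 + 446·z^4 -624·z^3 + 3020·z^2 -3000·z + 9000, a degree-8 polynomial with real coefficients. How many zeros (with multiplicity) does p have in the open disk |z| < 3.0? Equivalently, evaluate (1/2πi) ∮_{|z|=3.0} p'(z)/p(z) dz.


The zeros of p are: (1 + 2i), (1 - 2i), (-1 + 3i), (-1 - 3i), (3 + 3i), (3 - 3i), (-1 + 3i), (-1 - 3i).
Their magnitudes are: 2.236, 2.236, 3.162, 3.162, 4.243, 4.243, 3.162, 3.162.
Zeros with |z| < R = 3.0: (1 + 2i), (1 - 2i).
Count = 2.
By the argument principle, (1/2πi) ∮_{|z|=R} p'(z)/p(z) dz equals exactly this count.

Number of zeros inside |z| < 3.0: 2.


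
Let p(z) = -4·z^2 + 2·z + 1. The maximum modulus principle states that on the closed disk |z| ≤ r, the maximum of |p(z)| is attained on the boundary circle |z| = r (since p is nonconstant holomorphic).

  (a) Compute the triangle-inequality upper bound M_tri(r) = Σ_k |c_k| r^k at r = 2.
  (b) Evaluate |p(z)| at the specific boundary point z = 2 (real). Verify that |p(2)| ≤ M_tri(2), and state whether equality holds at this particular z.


Coefficients: c_0 = 1, c_1 = 2, c_2 = -4. Radius r = 2.
Part (a). Triangle bound: M_tri(r) = Σ_k |c_k| r^k
  = |1|·2^0 + |2|·2^1 + |-4|·2^2
  = 1 + 4 + 16 = 21.
This bounds M(r) := max_{|z|=r} |p(z)| from above; equality holds iff all terms c_k z^k can be made to align in phase at a single z on |z|=r.
Part (b). At z = 2 (real, on the circle |z| = r):
  p(2) = (1)·2^0 + (2)·2^1 + (-4)·2^2 = -11.
  |p(2)| = 11.
Check: |p(2)| = 11 ≤ 21 = M_tri(2). ✓ Equality does not hold at z = 2 (the coefficients have mixed signs, so the terms do not all align in phase there).

M_tri(2) = 21; |p(2)| = 11; equality at z=2: no.


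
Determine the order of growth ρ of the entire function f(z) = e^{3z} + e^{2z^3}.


Each summand is entire of order 1 and 3 respectively (as in the single-exponential case). The order of a sum is at most the max of the orders, so ρ ≤ 3. For the lower bound: on |z|=r choose arg z so that 2z^3 is real positive; then |e^{2z^3}| = e^{2r^3} while |e^{3z}| ≤ e^{3r^1} = o(e^{2r^3}). So |f| ≥ e^{2r^3}(1 − o(1)) and ρ ≥ 3. Hence ρ = max(1, 3) = 3.
Therefore ρ = 3.

Order ρ = 3.


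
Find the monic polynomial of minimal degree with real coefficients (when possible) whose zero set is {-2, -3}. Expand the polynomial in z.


The polynomial is p(z) = ∏_{α ∈ S} (z − α), where S = {-2, -3}.
Expanding the product yields: p(z) = z^2 + 5·z + 6.
The resulting polynomial has degree 2 and real coefficients as required.

p(z) = z^2 + 5·z + 6.


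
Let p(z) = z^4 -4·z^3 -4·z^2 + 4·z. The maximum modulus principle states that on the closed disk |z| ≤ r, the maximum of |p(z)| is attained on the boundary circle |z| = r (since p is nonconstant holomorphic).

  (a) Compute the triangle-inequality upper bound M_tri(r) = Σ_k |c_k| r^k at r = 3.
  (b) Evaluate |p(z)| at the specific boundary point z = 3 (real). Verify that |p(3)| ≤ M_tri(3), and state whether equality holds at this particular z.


Coefficients: c_0 = 0, c_1 = 4, c_2 = -4, c_3 = -4, c_4 = 1. Radius r = 3.
Part (a). Triangle bound: M_tri(r) = Σ_k |c_k| r^k
  = |0|·3^0 + |4|·3^1 + |-4|·3^2 + |-4|·3^3 + |1|·3^4
  = 0 + 12 + 36 + 108 + 81 = 237.
This bounds M(r) := max_{|z|=r} |p(z)| from above; equality holds iff all terms c_k z^k can be made to align in phase at a single z on |z|=r.
Part (b). At z = 3 (real, on the circle |z| = r):
  p(3) = (0)·3^0 + (4)·3^1 + (-4)·3^2 + (-4)·3^3 + (1)·3^4 = -51.
  |p(3)| = 51.
Check: |p(3)| = 51 ≤ 237 = M_tri(3). ✓ Equality does not hold at z = 3 (the coefficients have mixed signs, so the terms do not all align in phase there).

M_tri(3) = 237; |p(3)| = 51; equality at z=3: no.


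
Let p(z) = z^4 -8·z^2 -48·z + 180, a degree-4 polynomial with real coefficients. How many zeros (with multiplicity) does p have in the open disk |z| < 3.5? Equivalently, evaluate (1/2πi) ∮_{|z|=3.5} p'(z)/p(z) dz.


The zeros of p are: (-3 + 3i), (-3 - 3i), (3 + 1i), (3 - 1i).
Their magnitudes are: 4.243, 4.243, 3.162, 3.162.
Zeros with |z| < R = 3.5: (3 + 1i), (3 - 1i).
Count = 2.
By the argument principle, (1/2πi) ∮_{|z|=R} p'(z)/p(z) dz equals exactly this count.

Number of zeros inside |z| < 3.5: 2.


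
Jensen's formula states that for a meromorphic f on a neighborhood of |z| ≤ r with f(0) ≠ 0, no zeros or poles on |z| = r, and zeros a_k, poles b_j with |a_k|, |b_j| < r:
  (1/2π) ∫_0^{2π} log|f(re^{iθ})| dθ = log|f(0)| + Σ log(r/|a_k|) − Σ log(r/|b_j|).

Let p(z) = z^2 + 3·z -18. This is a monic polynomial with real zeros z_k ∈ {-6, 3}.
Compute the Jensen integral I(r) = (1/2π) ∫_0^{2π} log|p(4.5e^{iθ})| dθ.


Zeros: -6, 3; r = 4.5.
Inside |z| < r: 3. Outside (|z| ≥ r): -6.
p(0) = -18, so log|p(0)| = log(18) = 2.8904.
Apply Jensen: I(r) = log|p(0)| + Σ_k log(r/|z_k|), summed over zeros inside |z| < r.
  log(r/|z_k|) for z_k = 3: log(4.5/3) = 0.4055
  Outside zeros (-6) contribute nothing to the Jensen sum.
Sum over inside zeros: 0.4055.
I(r) = log|p(0)| + (inside sum) = 2.8904 + 0.4055 = 3.2958.
Note: since some zeros are outside |z| ≤ r, the simplified n·log(r) form does NOT apply — only the inside zeros contribute.

I(r) ≈ 3.2958.


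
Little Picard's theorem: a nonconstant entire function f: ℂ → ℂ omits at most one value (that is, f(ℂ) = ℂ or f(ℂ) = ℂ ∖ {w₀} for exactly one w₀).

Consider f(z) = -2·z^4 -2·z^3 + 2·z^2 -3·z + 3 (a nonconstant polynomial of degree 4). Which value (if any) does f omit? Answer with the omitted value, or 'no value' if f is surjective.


Little Picard bounds the complement of f(ℂ) to at most one point.
For every w ∈ ℂ, the equation p(z) − w = 0 is a nonconstant polynomial in z and hence has at least one root by the fundamental theorem of algebra. So p is surjective onto ℂ, omitting no value.

Omitted value: no value.


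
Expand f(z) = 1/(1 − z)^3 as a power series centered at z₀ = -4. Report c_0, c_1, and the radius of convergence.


Let w = z − z₀, so z = z₀ + w.
Then 1 − z = 1 − (z₀ + w) = (1 − z₀) − w = 5 − w.
f(z) = 1/(5 − w)^3 = (1/(5)^3) · (1 − w/(5))^{−3}.
By the binomial series (1−u)^{−3} = Σ_{n≥0} C(n+2, 2) u^n for |u|<1, with u = w/(5):
  c_n = C(n+2, 2) / (5)^(n+3).
  c_0 = 1/(5)^3 = 1/125.
  c_1 = 3/(5)^4 = 3/625.
The series is valid for |w/d| < 1, i.e. |z − z₀| < |d|.
Radius of convergence: R = |1 − z₀| = |5| = 5 (distance from z₀ to the singularity z = 1).

c_0 = 1/125, c_1 = 3/625; R = 5.


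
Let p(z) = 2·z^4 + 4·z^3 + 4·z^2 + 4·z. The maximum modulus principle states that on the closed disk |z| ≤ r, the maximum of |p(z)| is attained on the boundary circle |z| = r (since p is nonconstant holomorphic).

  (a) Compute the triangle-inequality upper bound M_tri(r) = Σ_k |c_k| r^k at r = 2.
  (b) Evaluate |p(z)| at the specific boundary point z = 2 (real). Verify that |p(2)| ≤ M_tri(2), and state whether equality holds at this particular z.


Coefficients: c_0 = 0, c_1 = 4, c_2 = 4, c_3 = 4, c_4 = 2. Radius r = 2.
Part (a). Triangle bound: M_tri(r) = Σ_k |c_k| r^k
  = |0|·2^0 + |4|·2^1 + |4|·2^2 + |4|·2^3 + |2|·2^4
  = 0 + 8 + 16 + 32 + 32 = 88.
This bounds M(r) := max_{|z|=r} |p(z)| from above; equality holds iff all terms c_k z^k can be made to align in phase at a single z on |z|=r.
Part (b). At z = 2 (real, on the circle |z| = r):
  p(2) = (0)·2^0 + (4)·2^1 + (4)·2^2 + (4)·2^3 + (2)·2^4 = 88.
  |p(2)| = 88.
Since all nonzero coefficients share the same sign, |p(2)| = 88 = M_tri(2); the triangle bound is attained at z = 2, so in fact M(r) = 88.

M_tri(2) = 88; |p(2)| = 88; equality at z=2: yes.


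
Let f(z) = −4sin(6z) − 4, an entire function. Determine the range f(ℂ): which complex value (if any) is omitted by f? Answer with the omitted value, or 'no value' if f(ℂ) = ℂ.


Little Picard bounds the complement of f(ℂ) to at most one point.
sin is entire and surjective onto ℂ: for every w ∈ ℂ, sin(ζ) = w has a solution ζ ∈ ℂ (e.g., via the complex inverse arcsin). With ζ = 6z this gives z = ζ/(6). Then -4·sin(6z) takes every value in -4·ℂ = ℂ, and adding -4 is a bijection of ℂ. So f is surjective and omits no value. (Note: only on the real line is sin bounded by [−1, 1].)

Omitted value: no value.


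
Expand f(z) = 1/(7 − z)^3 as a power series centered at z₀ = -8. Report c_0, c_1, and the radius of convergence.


Let w = z − z₀, so z = z₀ + w.
Then 7 − z = 7 − (z₀ + w) = (7 − z₀) − w = 15 − w.
f(z) = 1/(15 − w)^3 = (1/(15)^3) · (1 − w/(15))^{−3}.
By the binomial series (1−u)^{−3} = Σ_{n≥0} C(n+2, 2) u^n for |u|<1, with u = w/(15):
  c_n = C(n+2, 2) / (15)^(n+3).
  c_0 = 1/(15)^3 = 1/3375.
  c_1 = 3/(15)^4 = 1/16875.
The series is valid for |w/d| < 1, i.e. |z − z₀| < |d|.
Radius of convergence: R = |7 − z₀| = |15| = 15 (distance from z₀ to the singularity z = 7).

c_0 = 1/3375, c_1 = 1/16875; R = 15.


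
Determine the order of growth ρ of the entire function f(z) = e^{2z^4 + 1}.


|e^{2z^4 + 1}| = e^{Re(2·z^4) + 1} ≤ e^{2|z|^4 + 1} = e^{2r^4 + 1} on |z| = r, so ρ ≤ 4. Choosing z on |z|=r so that 2·z^4 is real positive (always possible by picking arg z appropriately) gives |f(z)| = e^{2r^4 + 1}, matching the bound. The additive constant 1 does not affect log log M(r) ~ 4·log r. Hence ρ = 4.
Therefore ρ = 4.

Order ρ = 4.


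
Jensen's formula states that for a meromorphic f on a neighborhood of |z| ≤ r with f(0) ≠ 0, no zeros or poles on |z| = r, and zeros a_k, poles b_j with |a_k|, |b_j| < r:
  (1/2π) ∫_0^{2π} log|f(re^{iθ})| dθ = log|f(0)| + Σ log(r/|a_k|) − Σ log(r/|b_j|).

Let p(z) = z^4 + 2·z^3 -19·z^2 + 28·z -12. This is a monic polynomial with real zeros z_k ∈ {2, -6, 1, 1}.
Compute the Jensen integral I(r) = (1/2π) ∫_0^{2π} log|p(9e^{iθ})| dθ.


Zeros: -6, 1, 1, 2; r = 9.
Inside |z| < r: -6, 1, 1, 2. Outside (|z| ≥ r): ∅.
p(0) = -12, so log|p(0)| = log(12) = 2.4849.
Apply Jensen: I(r) = log|p(0)| + Σ_k log(r/|z_k|), summed over zeros inside |z| < r.
  log(r/|z_k|) for z_k = 2: log(9/2) = 1.5041
  log(r/|z_k|) for z_k = -6: log(9/6) = 0.4055
  log(r/|z_k|) for z_k = 1: log(9/1) = 2.1972
  log(r/|z_k|) for z_k = 1: log(9/1) = 2.1972
Sum over inside zeros: 6.3040.
I(r) = log|p(0)| + (inside sum) = 2.4849 + 6.3040 = 8.7889.
Closed form (all zeros inside, monic): I(r) = n·log(r) = 4·log(9) = 8.7889. ✓

I(r) ≈ 8.7889.


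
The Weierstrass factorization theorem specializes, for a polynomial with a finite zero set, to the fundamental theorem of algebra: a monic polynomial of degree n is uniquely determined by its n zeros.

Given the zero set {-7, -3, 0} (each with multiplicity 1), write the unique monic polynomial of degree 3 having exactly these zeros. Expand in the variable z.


The polynomial is p(z) = ∏_{α ∈ S} (z − α), where S = {-7, -3, 0}.
Expanding the product yields: p(z) = z^3 + 10·z^2 + 21·z.
The resulting polynomial has degree 3 and real coefficients as required.

p(z) = z^3 + 10·z^2 + 21·z.


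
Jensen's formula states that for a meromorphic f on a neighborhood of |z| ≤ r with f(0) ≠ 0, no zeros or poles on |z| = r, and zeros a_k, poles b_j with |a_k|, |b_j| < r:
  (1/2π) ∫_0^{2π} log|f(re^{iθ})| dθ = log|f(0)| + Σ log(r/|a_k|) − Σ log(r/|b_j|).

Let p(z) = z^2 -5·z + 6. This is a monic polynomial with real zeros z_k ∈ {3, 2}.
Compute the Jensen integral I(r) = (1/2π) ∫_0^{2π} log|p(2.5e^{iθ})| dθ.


Zeros: 2, 3; r = 2.5.
Inside |z| < r: 2. Outside (|z| ≥ r): 3.
p(0) = 6, so log|p(0)| = log(6) = 1.7918.
Apply Jensen: I(r) = log|p(0)| + Σ_k log(r/|z_k|), summed over zeros inside |z| < r.
  log(r/|z_k|) for z_k = 2: log(2.5/2) = 0.2231
  Outside zeros (3) contribute nothing to the Jensen sum.
Sum over inside zeros: 0.2231.
I(r) = log|p(0)| + (inside sum) = 1.7918 + 0.2231 = 2.0149.
Note: since some zeros are outside |z| ≤ r, the simplified n·log(r) form does NOT apply — only the inside zeros contribute.

I(r) ≈ 2.0149.


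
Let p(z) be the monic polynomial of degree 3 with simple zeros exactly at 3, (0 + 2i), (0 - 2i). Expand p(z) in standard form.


The polynomial is p(z) = ∏_{α ∈ S} (z − α), where S = {3, (0 + 2i), (0 - 2i)}.
Expanding the product yields: p(z) = z^3 -3·z^2 + 4·z -12.
Note conjugate pairs combine to real quadratics: (z − (0+2i))(z − (0−2i)) = z² + 4.
The resulting polynomial has degree 3 and real coefficients as required.

p(z) = z^3 -3·z^2 + 4·z -12.


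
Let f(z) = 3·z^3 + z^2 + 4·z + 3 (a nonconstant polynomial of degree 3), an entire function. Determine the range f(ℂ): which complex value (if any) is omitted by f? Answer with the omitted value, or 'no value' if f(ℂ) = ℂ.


Little Picard bounds the complement of f(ℂ) to at most one point.
For every w ∈ ℂ, the equation p(z) − w = 0 is a nonconstant polynomial in z and hence has at least one root by the fundamental theorem of algebra. So p is surjective onto ℂ, omitting no value.

Omitted value: no value.


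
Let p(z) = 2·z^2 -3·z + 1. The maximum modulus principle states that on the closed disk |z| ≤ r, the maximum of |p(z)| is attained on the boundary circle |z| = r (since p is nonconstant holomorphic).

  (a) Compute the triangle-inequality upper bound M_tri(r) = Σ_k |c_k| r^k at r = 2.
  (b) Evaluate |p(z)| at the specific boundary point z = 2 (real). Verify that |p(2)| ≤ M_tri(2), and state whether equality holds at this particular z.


Coefficients: c_0 = 1, c_1 = -3, c_2 = 2. Radius r = 2.
Part (a). Triangle bound: M_tri(r) = Σ_k |c_k| r^k
  = |1|·2^0 + |-3|·2^1 + |2|·2^2
  = 1 + 6 + 8 = 15.
This bounds M(r) := max_{|z|=r} |p(z)| from above; equality holds iff all terms c_k z^k can be made to align in phase at a single z on |z|=r.
Part (b). At z = 2 (real, on the circle |z| = r):
  p(2) = (1)·2^0 + (-3)·2^1 + (2)·2^2 = 3.
  |p(2)| = 3.
Check: |p(2)| = 3 ≤ 15 = M_tri(2). ✓ Equality does not hold at z = 2 (the coefficients have mixed signs, so the terms do not all align in phase there).

M_tri(2) = 15; |p(2)| = 3; equality at z=2: no.


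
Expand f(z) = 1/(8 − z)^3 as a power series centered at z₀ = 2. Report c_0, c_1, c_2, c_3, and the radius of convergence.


Let w = z − z₀, so z = z₀ + w.
Then 8 − z = 8 − (z₀ + w) = (8 − z₀) − w = 6 − w.
f(z) = 1/(6 − w)^3 = (1/(6)^3) · (1 − w/(6))^{−3}.
By the binomial series (1−u)^{−3} = Σ_{n≥0} C(n+2, 2) u^n for |u|<1, with u = w/(6):
  c_n = C(n+2, 2) / (6)^(n+3).
  c_0 = 1/(6)^3 = 1/216.
  c_1 = 3/(6)^4 = 1/432.
  c_2 = 6/(6)^5 = 1/1296.
  c_3 = 10/(6)^6 = 5/23328.
The series is valid for |w/d| < 1, i.e. |z − z₀| < |d|.
Radius of convergence: R = |8 − z₀| = |6| = 6 (distance from z₀ to the singularity z = 8).

c_0 = 1/216, c_1 = 1/432, c_2 = 1/1296, c_3 = 5/23328; R = 6.


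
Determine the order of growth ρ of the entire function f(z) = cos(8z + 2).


cos(w) is a linear combination of e^{iw} and e^{−iw} (or e^w, e^{−w} in the hyperbolic case), so |cos(w)| ≤ e^{|w|}. With w = 8z + 2, |w| ≤ 8|z| + 2 = 8r + 2 on |z| = r, giving M(r) ≤ e^{8r + 2}, so ρ ≤ 1. On a suitable ray (z = it for sin/cos; z = t for sinh/cosh, t real → ∞), |cos(8z + 2)| grows like e^{8|t|}/2, so ρ ≥ 1. Hence ρ = 1.
Therefore ρ = 1.

Order ρ = 1.


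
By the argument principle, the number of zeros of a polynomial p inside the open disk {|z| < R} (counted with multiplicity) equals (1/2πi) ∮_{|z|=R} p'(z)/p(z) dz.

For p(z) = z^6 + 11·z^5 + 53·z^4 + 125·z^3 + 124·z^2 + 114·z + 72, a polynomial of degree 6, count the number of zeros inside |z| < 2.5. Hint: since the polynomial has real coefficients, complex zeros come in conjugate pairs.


The zeros of p are: -1, (0 + 1i), (0 - 1i), (-3 + 3i), (-3 - 3i), -4.
Their magnitudes are: 1, 1, 1, 4.243, 4.243, 4.
Zeros with |z| < R = 2.5: -1, (0 + 1i), (0 - 1i).
Count = 3.
By the argument principle, (1/2πi) ∮_{|z|=R} p'(z)/p(z) dz equals exactly this count.

Number of zeros inside |z| < 2.5: 3.


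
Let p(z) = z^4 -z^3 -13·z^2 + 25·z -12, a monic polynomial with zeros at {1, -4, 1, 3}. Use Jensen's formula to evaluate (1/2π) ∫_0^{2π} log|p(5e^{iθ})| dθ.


Zeros: -4, 1, 1, 3; r = 5.
Inside |z| < r: -4, 1, 1, 3. Outside (|z| ≥ r): ∅.
p(0) = -12, so log|p(0)| = log(12) = 2.4849.
Apply Jensen: I(r) = log|p(0)| + Σ_k log(r/|z_k|), summed over zeros inside |z| < r.
  log(r/|z_k|) for z_k = 1: log(5/1) = 1.6094
  log(r/|z_k|) for z_k = -4: log(5/4) = 0.2231
  log(r/|z_k|) for z_k = 1: log(5/1) = 1.6094
  log(r/|z_k|) for z_k = 3: log(5/3) = 0.5108
Sum over inside zeros: 3.9528.
I(r) = log|p(0)| + (inside sum) = 2.4849 + 3.9528 = 6.4378.
Closed form (all zeros inside, monic): I(r) = n·log(r) = 4·log(5) = 6.4378. ✓

I(r) ≈ 6.4378.


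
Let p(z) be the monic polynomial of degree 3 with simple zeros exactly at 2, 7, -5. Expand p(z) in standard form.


The polynomial is p(z) = ∏_{α ∈ S} (z − α), where S = {2, 7, -5}.
Expanding the product yields: p(z) = z^3 -4·z^2 -31·z + 70.
The resulting polynomial has degree 3 and real coefficients as required.

p(z) = z^3 -4·z^2 -31·z + 70.


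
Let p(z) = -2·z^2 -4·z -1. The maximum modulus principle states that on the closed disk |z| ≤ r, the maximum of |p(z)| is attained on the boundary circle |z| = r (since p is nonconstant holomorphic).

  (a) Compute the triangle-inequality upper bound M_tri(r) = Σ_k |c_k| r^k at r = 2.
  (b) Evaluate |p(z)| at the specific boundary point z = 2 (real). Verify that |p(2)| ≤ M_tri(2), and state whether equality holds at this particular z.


Coefficients: c_0 = -1, c_1 = -4, c_2 = -2. Radius r = 2.
Part (a). Triangle bound: M_tri(r) = Σ_k |c_k| r^k
  = |-1|·2^0 + |-4|·2^1 + |-2|·2^2
  = 1 + 8 + 8 = 17.
This bounds M(r) := max_{|z|=r} |p(z)| from above; equality holds iff all terms c_k z^k can be made to align in phase at a single z on |z|=r.
Part (b). At z = 2 (real, on the circle |z| = r):
  p(2) = (-1)·2^0 + (-4)·2^1 + (-2)·2^2 = -17.
  |p(2)| = 17.
Since all nonzero coefficients share the same sign, |p(2)| = 17 = M_tri(2); the triangle bound is attained at z = 2, so in fact M(r) = 17.

M_tri(2) = 17; |p(2)| = 17; equality at z=2: yes.
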